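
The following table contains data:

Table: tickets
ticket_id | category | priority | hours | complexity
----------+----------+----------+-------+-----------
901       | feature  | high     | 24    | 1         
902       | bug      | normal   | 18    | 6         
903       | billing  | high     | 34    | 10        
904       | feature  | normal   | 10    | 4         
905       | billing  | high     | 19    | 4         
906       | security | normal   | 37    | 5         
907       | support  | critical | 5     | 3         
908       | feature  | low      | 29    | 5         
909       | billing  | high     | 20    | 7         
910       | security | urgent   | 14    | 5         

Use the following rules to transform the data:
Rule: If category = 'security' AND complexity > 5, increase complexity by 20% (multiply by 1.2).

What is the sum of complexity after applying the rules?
50

Step 1: Find records where category = 'security' AND complexity > 5
Step 2: 0 records match, summing to 0
Step 3: After multiplier: 0 × 1.2 = 0.0
Step 4: Unaffected records sum: 50
Step 5: Final sum = 0.0 + 50 = 50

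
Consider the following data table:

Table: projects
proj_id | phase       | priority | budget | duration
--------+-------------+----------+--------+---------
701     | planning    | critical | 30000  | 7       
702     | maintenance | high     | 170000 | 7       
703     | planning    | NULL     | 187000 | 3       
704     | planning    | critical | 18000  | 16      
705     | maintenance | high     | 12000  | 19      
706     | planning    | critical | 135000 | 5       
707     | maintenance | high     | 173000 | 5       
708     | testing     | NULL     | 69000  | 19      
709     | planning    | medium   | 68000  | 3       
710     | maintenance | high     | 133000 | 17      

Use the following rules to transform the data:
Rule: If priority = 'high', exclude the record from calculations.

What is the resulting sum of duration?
53

Step 1: Identify records where priority = 'high'
Step 2: The excluded records sum to 48
Step 3: Original total duration = 101
Step 4: Remaining total = 101 - 48 = 53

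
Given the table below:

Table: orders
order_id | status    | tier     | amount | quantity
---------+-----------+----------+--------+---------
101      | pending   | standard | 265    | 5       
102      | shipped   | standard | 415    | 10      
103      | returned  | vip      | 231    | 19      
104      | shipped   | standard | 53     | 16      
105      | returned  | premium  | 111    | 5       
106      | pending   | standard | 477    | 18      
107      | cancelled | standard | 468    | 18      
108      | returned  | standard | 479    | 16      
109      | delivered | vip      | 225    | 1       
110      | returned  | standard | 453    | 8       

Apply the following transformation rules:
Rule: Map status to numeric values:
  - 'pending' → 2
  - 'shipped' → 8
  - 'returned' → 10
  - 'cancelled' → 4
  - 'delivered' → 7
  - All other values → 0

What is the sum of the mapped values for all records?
71

Step 1: Apply mapping to each record
Step 2: Count by status:
  'pending': 2 records × 2 = 4
  'shipped': 2 records × 8 = 16
  'returned': 4 records × 10 = 40
  'cancelled': 1 records × 4 = 4
  'delivered': 1 records × 7 = 7
Step 3: Sum all mapped values = 71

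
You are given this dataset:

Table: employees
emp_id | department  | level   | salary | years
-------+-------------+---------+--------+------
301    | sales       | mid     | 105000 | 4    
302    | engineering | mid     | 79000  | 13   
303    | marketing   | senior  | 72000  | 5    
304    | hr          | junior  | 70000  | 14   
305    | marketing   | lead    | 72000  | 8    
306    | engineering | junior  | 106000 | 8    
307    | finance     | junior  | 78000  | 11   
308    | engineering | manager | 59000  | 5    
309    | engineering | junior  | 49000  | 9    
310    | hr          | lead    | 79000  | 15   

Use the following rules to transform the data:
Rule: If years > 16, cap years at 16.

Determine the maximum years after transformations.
15

Step 1: Original maximum years = 15
Step 2: Check cap of 16 against maximum
Step 3: No records exceed the cap (max 15 <= cap 16), so no capping applies
Step 4: Maximum after transformation = 15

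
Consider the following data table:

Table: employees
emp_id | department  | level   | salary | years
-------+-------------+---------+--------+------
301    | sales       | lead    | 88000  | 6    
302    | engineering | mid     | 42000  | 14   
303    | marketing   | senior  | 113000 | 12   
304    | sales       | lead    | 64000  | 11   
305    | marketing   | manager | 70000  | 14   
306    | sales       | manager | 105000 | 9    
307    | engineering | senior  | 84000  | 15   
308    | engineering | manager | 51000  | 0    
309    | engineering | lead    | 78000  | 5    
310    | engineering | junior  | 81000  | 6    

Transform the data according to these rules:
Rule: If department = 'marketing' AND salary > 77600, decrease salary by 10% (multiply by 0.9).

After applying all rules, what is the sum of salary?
764700.0

Step 1: Find records where department = 'marketing' AND salary > 77600
Step 2: 1 records match, summing to 113000
Step 3: After multiplier: 113000 × 0.9 = 101700.0
Step 4: Unaffected records sum: 663000
Step 5: Final sum = 101700.0 + 663000 = 764700.0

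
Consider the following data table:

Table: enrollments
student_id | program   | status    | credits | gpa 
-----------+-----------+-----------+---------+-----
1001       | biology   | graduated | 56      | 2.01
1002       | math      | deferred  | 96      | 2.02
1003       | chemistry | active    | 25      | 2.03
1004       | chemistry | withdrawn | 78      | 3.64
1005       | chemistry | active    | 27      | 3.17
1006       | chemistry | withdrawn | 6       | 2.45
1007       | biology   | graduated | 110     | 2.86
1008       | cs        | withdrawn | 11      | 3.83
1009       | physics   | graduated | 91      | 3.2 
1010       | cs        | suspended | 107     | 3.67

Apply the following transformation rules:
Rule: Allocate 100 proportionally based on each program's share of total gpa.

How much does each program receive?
biology: 16.86, chemistry: 39.09, cs: 25.97, math: 6.99, physics: 11.08

Step 1: Calculate total gpa = 28.88
Step 2: Calculate each program's proportion:
  biology: 4.87/28.88 = 16.86% → 16.86
  chemistry: 11.29/28.88 = 39.09% → 39.09
  cs: 7.5/28.88 = 25.97% → 25.97
  math: 2.02/28.88 = 6.99% → 6.99
  physics: 3.2/28.88 = 11.08% → 11.08
Step 3: Verify: sum of allocations ≈ 100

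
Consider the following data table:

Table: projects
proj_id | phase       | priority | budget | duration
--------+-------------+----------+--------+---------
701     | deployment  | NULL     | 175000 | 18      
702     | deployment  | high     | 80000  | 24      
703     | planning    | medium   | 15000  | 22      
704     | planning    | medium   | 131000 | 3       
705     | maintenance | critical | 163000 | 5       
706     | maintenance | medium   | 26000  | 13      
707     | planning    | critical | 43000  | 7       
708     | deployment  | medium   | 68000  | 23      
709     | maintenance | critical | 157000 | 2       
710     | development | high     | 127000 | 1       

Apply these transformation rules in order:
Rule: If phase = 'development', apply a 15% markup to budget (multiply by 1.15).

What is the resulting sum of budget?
1004050.0

Step 1: Records with phase = 'development' have total budget = 127000
Step 2: Apply multiplier: 127000 × 1.15 = 146050.0
Step 3: Other records total: 858000
Step 4: Final sum = 146050.0 + 858000 = 1004050.0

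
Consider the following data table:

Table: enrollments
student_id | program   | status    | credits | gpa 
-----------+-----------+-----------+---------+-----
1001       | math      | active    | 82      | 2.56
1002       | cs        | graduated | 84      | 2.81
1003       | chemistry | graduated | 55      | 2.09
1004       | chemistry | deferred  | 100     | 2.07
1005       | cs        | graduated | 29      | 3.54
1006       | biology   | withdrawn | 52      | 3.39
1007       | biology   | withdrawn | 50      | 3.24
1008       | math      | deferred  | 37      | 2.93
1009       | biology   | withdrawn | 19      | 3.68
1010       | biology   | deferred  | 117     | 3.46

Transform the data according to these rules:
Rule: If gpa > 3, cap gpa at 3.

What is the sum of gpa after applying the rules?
27.46

Step 1: 5 records have gpa > 3
Step 2: These records originally summed to 17.31
Step 3: After capping: 5 × 3 = 15
Step 4: Unaffected records sum: 12.46
Step 5: Final sum = 15 + 12.46 = 27.46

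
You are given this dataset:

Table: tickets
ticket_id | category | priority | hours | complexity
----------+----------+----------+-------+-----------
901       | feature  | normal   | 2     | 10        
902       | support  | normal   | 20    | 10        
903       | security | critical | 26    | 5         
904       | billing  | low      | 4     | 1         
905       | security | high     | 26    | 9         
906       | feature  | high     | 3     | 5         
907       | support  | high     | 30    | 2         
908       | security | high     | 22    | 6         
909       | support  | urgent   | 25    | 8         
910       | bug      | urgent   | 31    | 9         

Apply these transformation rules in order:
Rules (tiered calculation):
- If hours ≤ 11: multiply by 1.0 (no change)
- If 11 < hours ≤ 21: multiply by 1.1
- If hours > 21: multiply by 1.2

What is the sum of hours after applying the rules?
223.0

Step 1: Tier 1 (hours ≤ 11): 3 records, sum = 9 × 1.0 = 9.0
Step 2: Tier 2 (11 < hours ≤ 21): 1 records, sum = 20 × 1.1 = 22.0
Step 3: Tier 3 (hours > 21): 6 records, sum = 160 × 1.2 = 192.0
Step 4: Final sum = 9.0 + 22.0 + 192.0 = 223.0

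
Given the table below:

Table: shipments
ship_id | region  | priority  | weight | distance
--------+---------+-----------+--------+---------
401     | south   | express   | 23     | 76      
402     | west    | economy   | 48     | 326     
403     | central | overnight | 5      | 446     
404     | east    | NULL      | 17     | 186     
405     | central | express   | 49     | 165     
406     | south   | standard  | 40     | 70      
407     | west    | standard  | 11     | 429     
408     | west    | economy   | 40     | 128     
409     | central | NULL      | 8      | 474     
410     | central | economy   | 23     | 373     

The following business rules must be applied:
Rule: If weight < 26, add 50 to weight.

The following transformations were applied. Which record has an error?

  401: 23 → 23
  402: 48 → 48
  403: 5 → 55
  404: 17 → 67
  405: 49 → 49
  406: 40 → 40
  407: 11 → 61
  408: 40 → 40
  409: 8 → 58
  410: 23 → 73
Record 401 has an error. The correct transformed value should be 73, not 23.

Step 1: Check each record against the rule
Step 2: Record 401 has weight = 23
Step 3: Since 23 < 26, the bonus should have been applied
Step 4: Correct value = 73, but claimed value = 23
Conclusion: Record 401 has the error.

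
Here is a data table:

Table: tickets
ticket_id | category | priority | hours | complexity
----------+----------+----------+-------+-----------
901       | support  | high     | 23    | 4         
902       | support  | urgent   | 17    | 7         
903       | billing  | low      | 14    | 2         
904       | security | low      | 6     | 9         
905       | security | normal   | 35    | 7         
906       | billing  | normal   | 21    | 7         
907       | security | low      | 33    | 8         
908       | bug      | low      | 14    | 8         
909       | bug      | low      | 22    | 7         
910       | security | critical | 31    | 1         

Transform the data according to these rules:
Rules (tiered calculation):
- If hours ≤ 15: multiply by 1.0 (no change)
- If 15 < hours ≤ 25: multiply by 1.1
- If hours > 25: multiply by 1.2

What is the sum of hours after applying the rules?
244.1

Step 1: Tier 1 (hours ≤ 15): 3 records, sum = 34 × 1.0 = 34.0
Step 2: Tier 2 (15 < hours ≤ 25): 4 records, sum = 83 × 1.1 = 91.3
Step 3: Tier 3 (hours > 25): 3 records, sum = 99 × 1.2 = 118.8
Step 4: Final sum = 34.0 + 91.3 + 118.8 = 244.1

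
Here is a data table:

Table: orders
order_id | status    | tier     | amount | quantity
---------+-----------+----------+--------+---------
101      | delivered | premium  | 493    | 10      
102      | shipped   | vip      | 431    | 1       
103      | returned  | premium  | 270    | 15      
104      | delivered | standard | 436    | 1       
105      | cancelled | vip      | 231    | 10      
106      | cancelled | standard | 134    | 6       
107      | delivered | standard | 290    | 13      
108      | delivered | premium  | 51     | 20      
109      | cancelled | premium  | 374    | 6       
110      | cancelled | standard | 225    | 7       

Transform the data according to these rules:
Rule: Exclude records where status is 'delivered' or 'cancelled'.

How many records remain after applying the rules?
2

Step 1: Count records to exclude
  - 4 (delivered) + 4 (cancelled) = 8 records
Step 2: Total records: 10
Step 3: Remaining = 10 - 8 = 2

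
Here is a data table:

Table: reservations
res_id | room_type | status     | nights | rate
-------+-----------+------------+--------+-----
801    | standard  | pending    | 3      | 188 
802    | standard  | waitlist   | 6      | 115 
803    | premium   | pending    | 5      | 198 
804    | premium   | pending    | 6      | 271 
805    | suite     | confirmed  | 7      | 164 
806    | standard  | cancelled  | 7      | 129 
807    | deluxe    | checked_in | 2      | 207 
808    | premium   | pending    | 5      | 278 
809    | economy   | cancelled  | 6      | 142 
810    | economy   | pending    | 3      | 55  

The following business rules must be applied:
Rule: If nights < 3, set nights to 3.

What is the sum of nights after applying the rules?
51

Step 1: 1 records have nights < 3
Step 2: These records originally summed to 2
Step 3: After setting to minimum: 1 × 3 = 3
Step 4: Unaffected records sum: 48
Step 5: Final sum = 3 + 48 = 51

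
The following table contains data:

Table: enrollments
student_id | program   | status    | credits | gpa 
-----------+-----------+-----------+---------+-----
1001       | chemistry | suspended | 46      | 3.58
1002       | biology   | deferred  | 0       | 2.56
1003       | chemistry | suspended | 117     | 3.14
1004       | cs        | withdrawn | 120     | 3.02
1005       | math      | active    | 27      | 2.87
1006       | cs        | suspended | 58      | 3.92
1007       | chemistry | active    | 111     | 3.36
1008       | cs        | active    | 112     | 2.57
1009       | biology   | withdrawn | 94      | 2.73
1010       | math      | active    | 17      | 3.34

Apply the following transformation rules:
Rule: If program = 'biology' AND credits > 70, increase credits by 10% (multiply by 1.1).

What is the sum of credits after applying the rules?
711.4

Step 1: Find records where program = 'biology' AND credits > 70
Step 2: 1 records match, summing to 94
Step 3: After multiplier: 94 × 1.1 = 103.4
Step 4: Unaffected records sum: 608
Step 5: Final sum = 103.4 + 608 = 711.4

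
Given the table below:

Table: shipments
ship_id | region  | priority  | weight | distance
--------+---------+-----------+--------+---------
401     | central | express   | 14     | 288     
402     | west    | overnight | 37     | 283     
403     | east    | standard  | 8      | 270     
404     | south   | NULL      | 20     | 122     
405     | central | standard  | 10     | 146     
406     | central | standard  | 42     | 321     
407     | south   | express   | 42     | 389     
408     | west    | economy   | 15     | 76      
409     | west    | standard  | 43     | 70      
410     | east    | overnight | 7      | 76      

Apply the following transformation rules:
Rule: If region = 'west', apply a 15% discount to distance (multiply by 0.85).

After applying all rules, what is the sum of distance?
1976.65

Step 1: Records with region = 'west' have total distance = 429
Step 2: Apply multiplier: 429 × 0.85 = 364.65
Step 3: Other records total: 1612
Step 4: Final sum = 364.65 + 1612 = 1976.65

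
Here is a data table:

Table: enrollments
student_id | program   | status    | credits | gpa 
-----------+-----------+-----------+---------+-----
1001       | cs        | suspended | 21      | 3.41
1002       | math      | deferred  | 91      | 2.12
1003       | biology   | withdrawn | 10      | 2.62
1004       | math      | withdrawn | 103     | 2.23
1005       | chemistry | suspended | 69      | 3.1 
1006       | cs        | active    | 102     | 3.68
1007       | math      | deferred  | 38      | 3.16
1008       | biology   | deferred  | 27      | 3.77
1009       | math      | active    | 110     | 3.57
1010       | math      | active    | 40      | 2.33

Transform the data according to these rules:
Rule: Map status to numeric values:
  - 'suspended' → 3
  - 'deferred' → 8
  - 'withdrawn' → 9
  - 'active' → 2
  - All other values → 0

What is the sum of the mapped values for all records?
54

Step 1: Apply mapping to each record
Step 2: Count by status:
  'suspended': 2 records × 3 = 6
  'deferred': 3 records × 8 = 24
  'withdrawn': 2 records × 9 = 18
  'active': 3 records × 2 = 6
Step 3: Sum all mapped values = 54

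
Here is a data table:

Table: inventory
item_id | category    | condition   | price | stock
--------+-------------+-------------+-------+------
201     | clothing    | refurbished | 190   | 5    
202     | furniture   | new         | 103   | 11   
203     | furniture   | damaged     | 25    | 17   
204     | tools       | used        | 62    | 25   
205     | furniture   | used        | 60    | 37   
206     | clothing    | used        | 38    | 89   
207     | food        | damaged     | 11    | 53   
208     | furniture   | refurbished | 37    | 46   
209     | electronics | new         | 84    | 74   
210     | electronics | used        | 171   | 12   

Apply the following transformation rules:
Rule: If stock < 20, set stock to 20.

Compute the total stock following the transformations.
404

Step 1: 4 records have stock < 20
Step 2: These records originally summed to 45
Step 3: After setting to minimum: 4 × 20 = 80
Step 4: Unaffected records sum: 324
Step 5: Final sum = 80 + 324 = 404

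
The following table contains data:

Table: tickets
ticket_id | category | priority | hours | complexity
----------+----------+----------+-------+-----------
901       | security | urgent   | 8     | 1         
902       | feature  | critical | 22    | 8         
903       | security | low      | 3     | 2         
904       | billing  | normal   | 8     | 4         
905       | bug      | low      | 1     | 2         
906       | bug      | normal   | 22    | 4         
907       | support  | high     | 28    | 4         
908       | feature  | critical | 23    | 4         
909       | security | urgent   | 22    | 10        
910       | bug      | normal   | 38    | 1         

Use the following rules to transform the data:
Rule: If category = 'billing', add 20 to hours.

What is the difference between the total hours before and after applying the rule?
20

Step 1: Original sum of hours = 175
Step 2: 1 records have category = 'billing'
Step 3: Each affected record changes by 20
Step 4: Total change = 1 × 20 = 20
Step 5: New sum = 175 + 20 = 195
Step 6: Difference = |195 - 175| = 20
        (Sum increased by 20)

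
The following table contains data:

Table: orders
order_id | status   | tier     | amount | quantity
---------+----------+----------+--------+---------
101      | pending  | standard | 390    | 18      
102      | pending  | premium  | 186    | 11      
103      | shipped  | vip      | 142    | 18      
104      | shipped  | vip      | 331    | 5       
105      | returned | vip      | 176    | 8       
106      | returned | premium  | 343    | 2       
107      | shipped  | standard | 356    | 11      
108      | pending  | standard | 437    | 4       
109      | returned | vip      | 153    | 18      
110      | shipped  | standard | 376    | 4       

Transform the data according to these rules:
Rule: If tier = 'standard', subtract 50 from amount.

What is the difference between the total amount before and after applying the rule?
200

Step 1: Original sum of amount = 2890
Step 2: 4 records have tier = 'standard'
Step 3: Each affected record changes by -50
Step 4: Total change = 4 × -50 = -200
Step 5: New sum = 2890 + -200 = 2690
Step 6: Difference = |2690 - 2890| = 200
        (Sum decreased by 200)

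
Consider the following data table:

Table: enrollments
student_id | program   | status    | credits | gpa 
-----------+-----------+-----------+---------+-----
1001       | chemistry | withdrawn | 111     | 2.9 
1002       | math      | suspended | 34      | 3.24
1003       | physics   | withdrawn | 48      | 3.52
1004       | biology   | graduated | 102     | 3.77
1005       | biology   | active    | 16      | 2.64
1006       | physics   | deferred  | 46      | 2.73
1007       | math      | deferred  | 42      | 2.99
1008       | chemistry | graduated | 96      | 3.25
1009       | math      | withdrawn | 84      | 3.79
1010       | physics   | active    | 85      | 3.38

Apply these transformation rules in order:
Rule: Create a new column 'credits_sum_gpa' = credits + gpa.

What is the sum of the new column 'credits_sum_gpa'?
696.21

Step 1: For each record, compute credits + gpa
Example calculations:
  111 + 2.9 = 113.9
  34 + 3.24 = 37.24
  48 + 3.52 = 51.52
  ...
Step 2: Sum all derived values
Step 3: Total = 696.21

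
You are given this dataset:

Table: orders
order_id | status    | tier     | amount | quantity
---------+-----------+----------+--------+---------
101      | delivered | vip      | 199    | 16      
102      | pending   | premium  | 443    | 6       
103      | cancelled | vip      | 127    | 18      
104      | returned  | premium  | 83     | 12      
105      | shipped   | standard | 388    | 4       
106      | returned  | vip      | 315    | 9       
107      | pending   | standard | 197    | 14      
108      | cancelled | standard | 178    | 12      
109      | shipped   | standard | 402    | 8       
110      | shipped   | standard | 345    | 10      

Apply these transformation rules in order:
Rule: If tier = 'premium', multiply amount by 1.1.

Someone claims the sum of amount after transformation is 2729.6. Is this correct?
Yes, the result is correct.

Step 1: Calculate the correct sum after transformation
Step 2: Apply multiplier 1.1 to records where tier = 'premium'
Step 3: Correct result = 2729.6
Step 4: Claimed result = 2729.6
Step 5: 2729.6 = 2729.6 ✓
Conclusion: The claimed result is correct.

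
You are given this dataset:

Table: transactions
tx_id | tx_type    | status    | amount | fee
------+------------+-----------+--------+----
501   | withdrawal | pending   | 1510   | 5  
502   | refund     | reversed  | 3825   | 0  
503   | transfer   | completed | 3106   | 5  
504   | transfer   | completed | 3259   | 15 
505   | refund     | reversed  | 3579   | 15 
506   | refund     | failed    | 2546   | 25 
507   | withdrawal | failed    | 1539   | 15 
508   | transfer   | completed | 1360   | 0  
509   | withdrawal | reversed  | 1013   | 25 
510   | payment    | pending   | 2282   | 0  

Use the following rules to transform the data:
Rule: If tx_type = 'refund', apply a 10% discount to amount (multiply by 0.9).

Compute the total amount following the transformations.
23024.0

Step 1: Records with tx_type = 'refund' have total amount = 9950
Step 2: Apply multiplier: 9950 × 0.9 = 8955.0
Step 3: Other records total: 14069
Step 4: Final sum = 8955.0 + 14069 = 23024.0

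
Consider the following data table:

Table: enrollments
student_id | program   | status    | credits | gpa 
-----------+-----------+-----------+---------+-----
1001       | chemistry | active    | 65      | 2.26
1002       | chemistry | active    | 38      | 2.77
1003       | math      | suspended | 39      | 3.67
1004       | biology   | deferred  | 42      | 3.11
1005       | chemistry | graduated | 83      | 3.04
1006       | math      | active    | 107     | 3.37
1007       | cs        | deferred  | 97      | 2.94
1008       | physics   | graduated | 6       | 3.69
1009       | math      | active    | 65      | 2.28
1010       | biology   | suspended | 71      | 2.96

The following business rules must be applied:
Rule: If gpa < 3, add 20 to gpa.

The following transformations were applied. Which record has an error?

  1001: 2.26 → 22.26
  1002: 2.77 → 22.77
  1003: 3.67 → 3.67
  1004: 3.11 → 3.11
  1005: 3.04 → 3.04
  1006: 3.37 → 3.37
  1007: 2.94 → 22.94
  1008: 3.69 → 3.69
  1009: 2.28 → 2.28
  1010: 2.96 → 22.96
Record 1009 has an error. The correct transformed value should be 22.28, not 2.28.

Step 1: Check each record against the rule
Step 2: Record 1009 has gpa = 2.28
Step 3: Since 2.28 < 3, the bonus should have been applied
Step 4: Correct value = 22.28, but claimed value = 2.28
Conclusion: Record 1009 has the error.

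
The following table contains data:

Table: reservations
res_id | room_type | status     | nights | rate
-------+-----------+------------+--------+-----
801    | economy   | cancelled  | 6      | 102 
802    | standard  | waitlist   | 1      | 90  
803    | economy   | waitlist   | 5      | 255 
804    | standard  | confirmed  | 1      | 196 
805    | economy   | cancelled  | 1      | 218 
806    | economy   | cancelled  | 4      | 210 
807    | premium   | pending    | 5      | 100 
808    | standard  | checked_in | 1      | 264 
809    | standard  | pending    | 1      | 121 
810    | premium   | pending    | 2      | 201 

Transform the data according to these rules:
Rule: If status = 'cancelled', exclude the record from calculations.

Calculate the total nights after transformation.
16

Step 1: Identify records where status = 'cancelled'
Step 2: The excluded records sum to 11
Step 3: Original total nights = 27
Step 4: Remaining total = 27 - 11 = 16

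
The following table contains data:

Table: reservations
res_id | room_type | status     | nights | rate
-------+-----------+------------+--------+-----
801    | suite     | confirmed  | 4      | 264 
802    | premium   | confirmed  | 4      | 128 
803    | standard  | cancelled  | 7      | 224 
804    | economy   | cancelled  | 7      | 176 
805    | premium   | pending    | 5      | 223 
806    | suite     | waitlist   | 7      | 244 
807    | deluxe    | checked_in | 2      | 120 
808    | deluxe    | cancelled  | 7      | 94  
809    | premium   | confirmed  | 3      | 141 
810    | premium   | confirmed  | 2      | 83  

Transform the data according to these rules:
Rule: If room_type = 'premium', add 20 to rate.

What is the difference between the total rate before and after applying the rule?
80

Step 1: Original sum of rate = 1697
Step 2: 4 records have room_type = 'premium'
Step 3: Each affected record changes by 20
Step 4: Total change = 4 × 20 = 80
Step 5: New sum = 1697 + 80 = 1777
Step 6: Difference = |1777 - 1697| = 80
        (Sum increased by 80)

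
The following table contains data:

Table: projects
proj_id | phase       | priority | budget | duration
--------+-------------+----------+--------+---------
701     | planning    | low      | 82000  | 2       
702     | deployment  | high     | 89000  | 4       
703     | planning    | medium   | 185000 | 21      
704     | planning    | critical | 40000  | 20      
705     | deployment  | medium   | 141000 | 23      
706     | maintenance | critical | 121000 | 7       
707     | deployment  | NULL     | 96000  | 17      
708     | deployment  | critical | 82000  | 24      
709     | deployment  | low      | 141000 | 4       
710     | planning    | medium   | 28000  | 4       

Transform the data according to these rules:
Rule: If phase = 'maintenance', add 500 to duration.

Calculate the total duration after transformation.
626

Step 1: Count records where phase = 'maintenance': 1
Step 2: Total bonus added: 1 × 500 = 500
Step 3: Original sum of duration: 126
Step 4: Final sum = 126 + 500 = 626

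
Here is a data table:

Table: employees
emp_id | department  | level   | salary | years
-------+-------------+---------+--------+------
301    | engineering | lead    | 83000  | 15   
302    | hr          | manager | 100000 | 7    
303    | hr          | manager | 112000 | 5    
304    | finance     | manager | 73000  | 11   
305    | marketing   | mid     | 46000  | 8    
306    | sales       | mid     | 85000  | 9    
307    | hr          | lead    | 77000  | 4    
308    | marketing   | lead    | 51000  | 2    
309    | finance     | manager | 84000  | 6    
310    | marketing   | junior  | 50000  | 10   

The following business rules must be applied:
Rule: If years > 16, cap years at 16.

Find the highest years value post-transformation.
15

Step 1: Original maximum years = 15
Step 2: Check cap of 16 against maximum
Step 3: No records exceed the cap (max 15 <= cap 16), so no capping applies
Step 4: Maximum after transformation = 15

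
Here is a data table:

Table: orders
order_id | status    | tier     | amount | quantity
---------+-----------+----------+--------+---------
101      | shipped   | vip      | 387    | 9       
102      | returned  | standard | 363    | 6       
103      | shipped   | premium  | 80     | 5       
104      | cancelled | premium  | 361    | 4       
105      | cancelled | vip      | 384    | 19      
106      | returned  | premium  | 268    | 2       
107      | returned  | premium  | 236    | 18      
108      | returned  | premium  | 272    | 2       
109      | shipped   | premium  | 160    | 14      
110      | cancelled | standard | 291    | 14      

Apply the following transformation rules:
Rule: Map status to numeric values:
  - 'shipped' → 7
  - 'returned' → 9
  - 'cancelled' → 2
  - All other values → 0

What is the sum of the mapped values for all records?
63

Step 1: Apply mapping to each record
Step 2: Count by status:
  'shipped': 3 records × 7 = 21
  'returned': 4 records × 9 = 36
  'cancelled': 3 records × 2 = 6
Step 3: Sum all mapped values = 63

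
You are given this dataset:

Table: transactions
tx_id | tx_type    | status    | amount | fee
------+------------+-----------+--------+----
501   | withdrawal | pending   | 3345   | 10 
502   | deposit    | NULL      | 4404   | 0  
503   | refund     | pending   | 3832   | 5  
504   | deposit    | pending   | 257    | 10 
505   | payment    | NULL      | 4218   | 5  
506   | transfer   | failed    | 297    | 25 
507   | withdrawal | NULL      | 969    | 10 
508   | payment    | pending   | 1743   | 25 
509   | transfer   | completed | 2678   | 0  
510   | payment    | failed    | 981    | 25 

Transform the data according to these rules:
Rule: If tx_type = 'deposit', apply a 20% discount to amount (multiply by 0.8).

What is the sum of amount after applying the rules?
21791.8

Step 1: Records with tx_type = 'deposit' have total amount = 4661
Step 2: Apply multiplier: 4661 × 0.8 = 3728.8
Step 3: Other records total: 18063
Step 4: Final sum = 3728.8 + 18063 = 21791.8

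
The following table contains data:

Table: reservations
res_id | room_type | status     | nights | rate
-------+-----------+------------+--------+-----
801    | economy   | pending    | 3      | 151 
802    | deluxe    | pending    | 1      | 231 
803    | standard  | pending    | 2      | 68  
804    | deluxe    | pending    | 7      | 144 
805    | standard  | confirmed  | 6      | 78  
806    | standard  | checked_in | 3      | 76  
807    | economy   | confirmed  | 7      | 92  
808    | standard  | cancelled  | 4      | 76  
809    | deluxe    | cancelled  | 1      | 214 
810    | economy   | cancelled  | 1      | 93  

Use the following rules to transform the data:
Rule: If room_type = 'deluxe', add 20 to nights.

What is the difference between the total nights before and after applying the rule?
60

Step 1: Original sum of nights = 35
Step 2: 3 records have room_type = 'deluxe'
Step 3: Each affected record changes by 20
Step 4: Total change = 3 × 20 = 60
Step 5: New sum = 35 + 60 = 95
Step 6: Difference = |95 - 35| = 60
        (Sum increased by 60)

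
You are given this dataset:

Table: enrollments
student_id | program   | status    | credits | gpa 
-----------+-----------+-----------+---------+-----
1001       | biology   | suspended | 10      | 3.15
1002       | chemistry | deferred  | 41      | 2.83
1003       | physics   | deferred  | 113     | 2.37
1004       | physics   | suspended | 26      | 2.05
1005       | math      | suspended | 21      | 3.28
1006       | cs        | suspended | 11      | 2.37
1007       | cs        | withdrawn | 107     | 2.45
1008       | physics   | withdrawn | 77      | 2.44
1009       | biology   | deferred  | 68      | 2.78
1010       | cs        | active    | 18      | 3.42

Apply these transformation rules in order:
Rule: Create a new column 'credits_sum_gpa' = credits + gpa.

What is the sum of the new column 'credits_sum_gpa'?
519.14

Step 1: For each record, compute credits + gpa
Example calculations:
  10 + 3.15 = 13.15
  41 + 2.83 = 43.83
  113 + 2.37 = 115.37
  ...
Step 2: Sum all derived values
Step 3: Total = 519.14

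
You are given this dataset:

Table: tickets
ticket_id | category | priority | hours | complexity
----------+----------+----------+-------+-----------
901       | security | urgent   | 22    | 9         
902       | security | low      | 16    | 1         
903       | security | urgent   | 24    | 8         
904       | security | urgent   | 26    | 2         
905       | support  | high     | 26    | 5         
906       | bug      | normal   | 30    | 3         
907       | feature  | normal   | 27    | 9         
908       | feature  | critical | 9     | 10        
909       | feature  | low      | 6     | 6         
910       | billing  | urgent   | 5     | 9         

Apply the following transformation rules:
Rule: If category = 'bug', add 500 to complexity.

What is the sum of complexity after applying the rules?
562

Step 1: Count records where category = 'bug': 1
Step 2: Total bonus added: 1 × 500 = 500
Step 3: Original sum of complexity: 62
Step 4: Final sum = 62 + 500 = 562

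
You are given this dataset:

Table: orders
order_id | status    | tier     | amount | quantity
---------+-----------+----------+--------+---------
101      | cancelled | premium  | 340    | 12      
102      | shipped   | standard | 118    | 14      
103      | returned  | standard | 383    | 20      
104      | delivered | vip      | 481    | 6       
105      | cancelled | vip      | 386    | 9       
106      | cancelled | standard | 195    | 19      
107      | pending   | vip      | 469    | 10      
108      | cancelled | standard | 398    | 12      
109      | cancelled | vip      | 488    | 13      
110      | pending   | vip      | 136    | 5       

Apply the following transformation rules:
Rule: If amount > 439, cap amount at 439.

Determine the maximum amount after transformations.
439

Step 1: Original maximum amount = 488
Step 2: Apply cap at 439
Step 3: 3 records had amount > 439 and were capped
Step 4: Maximum after transformation = 439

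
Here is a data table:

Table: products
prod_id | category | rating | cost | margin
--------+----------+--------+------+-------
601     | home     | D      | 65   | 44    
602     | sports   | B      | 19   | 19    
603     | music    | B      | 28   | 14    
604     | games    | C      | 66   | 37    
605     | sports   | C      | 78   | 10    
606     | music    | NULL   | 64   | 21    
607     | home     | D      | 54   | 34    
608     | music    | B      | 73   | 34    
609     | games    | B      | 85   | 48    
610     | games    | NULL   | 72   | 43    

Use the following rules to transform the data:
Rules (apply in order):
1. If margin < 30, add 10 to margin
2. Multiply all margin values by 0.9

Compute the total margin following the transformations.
309.6

Step 1: Apply Rule 1 - Add 10 to records with margin < 30
  - 4 records affected: 64 + (4 × 10) = 104
  - Unaffected records: 240
  - Sum after Rule 1: 344
Step 2: Apply Rule 2 - Multiply all by 0.9
  - 344 × 0.9 = 309.6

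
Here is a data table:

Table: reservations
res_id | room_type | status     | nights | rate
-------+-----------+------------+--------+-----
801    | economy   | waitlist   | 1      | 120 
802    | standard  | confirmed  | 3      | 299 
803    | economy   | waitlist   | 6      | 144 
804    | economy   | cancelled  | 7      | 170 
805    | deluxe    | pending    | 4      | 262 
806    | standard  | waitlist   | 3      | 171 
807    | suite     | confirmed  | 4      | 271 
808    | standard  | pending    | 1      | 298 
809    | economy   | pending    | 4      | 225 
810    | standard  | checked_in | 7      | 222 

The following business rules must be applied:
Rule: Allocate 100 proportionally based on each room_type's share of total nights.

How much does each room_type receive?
deluxe: 10.0, economy: 45.0, standard: 35.0, suite: 10.0

Step 1: Calculate total nights = 40
Step 2: Calculate each room_type's proportion:
  deluxe: 4/40 = 10.00% → 10.0
  economy: 18/40 = 45.00% → 45.0
  standard: 14/40 = 35.00% → 35.0
  suite: 4/40 = 10.00% → 10.0
Step 3: Verify: sum of allocations ≈ 100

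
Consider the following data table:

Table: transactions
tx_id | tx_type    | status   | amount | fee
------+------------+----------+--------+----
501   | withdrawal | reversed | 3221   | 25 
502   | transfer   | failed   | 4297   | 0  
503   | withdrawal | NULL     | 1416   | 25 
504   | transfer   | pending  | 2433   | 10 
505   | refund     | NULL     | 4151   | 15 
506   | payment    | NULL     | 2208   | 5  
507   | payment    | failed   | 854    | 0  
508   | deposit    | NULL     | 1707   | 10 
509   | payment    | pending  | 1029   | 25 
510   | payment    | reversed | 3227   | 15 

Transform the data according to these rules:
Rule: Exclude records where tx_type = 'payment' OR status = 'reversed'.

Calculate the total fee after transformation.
60

Step 1: Find records where tx_type = 'payment' OR status = 'reversed'
Step 2: 5 records match, summing to 70
Step 3: Original sum: 130
Step 4: Remaining sum = 130 - 70 = 60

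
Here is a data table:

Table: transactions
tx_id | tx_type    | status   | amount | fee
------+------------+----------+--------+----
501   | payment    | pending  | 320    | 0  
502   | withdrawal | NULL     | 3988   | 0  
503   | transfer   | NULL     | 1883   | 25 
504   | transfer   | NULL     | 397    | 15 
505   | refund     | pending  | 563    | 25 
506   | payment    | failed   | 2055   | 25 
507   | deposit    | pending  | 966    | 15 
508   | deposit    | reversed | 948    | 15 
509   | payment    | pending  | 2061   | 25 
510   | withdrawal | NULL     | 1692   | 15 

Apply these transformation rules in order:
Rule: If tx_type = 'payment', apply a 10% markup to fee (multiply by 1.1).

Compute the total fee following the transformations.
165.0

Step 1: Records with tx_type = 'payment' have total fee = 50
Step 2: Apply multiplier: 50 × 1.1 = 55.0
Step 3: Other records total: 110
Step 4: Final sum = 55.0 + 110 = 165.0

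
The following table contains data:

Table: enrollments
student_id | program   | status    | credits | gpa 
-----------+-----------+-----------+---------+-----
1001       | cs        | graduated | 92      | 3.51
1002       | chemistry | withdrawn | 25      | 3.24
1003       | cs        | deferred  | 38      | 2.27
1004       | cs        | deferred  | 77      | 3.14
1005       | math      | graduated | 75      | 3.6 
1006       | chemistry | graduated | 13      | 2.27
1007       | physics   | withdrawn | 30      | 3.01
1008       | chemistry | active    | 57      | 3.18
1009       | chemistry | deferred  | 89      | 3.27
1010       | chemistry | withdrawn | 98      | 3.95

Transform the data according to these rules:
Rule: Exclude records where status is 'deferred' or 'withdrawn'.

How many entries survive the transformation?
4

Step 1: Count records to exclude
  - 3 (deferred) + 3 (withdrawn) = 6 records
Step 2: Total records: 10
Step 3: Remaining = 10 - 6 = 4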